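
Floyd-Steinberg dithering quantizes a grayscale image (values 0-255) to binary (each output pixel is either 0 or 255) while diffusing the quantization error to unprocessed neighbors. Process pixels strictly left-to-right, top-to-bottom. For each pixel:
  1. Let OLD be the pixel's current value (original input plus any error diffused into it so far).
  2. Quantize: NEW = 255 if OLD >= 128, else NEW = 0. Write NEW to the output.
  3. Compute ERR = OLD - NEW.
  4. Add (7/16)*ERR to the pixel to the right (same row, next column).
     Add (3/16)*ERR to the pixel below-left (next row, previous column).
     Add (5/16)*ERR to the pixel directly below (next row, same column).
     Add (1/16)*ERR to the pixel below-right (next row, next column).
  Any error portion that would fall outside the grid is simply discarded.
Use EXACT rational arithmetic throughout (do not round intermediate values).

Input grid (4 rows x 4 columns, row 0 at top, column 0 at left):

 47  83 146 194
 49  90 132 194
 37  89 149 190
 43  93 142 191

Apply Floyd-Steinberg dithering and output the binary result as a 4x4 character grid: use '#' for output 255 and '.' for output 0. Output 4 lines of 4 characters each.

Answer: ..##
.#.#
..##
.#.#

Derivation:
(0,0): OLD=47 → NEW=0, ERR=47
(0,1): OLD=1657/16 → NEW=0, ERR=1657/16
(0,2): OLD=48975/256 → NEW=255, ERR=-16305/256
(0,3): OLD=680489/4096 → NEW=255, ERR=-363991/4096
(1,0): OLD=21275/256 → NEW=0, ERR=21275/256
(1,1): OLD=306621/2048 → NEW=255, ERR=-215619/2048
(1,2): OLD=3659905/65536 → NEW=0, ERR=3659905/65536
(1,3): OLD=195749719/1048576 → NEW=255, ERR=-71637161/1048576
(2,0): OLD=1416559/32768 → NEW=0, ERR=1416559/32768
(2,1): OLD=95082165/1048576 → NEW=0, ERR=95082165/1048576
(2,2): OLD=391608041/2097152 → NEW=255, ERR=-143165719/2097152
(2,3): OLD=4773927397/33554432 → NEW=255, ERR=-3782452763/33554432
(3,0): OLD=1233316223/16777216 → NEW=0, ERR=1233316223/16777216
(3,1): OLD=38493585121/268435456 → NEW=255, ERR=-29957456159/268435456
(3,2): OLD=242119270687/4294967296 → NEW=0, ERR=242119270687/4294967296
(3,3): OLD=12106281790553/68719476736 → NEW=255, ERR=-5417184777127/68719476736
Row 0: ..##
Row 1: .#.#
Row 2: ..##
Row 3: .#.#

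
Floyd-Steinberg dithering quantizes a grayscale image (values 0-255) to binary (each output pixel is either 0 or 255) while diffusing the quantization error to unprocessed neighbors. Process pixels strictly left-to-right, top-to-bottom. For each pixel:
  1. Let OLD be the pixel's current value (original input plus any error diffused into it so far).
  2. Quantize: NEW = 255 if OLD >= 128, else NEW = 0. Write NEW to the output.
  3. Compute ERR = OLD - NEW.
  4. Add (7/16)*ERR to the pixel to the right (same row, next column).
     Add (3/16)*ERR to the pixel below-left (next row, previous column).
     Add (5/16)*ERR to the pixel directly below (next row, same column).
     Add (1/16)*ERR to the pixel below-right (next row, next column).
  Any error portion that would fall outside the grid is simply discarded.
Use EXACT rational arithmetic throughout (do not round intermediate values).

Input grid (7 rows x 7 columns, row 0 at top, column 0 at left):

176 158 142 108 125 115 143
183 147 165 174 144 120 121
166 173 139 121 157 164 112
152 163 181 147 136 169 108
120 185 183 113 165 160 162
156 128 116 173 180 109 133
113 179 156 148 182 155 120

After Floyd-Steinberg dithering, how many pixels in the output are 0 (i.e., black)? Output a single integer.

(0,0): OLD=176 → NEW=255, ERR=-79
(0,1): OLD=1975/16 → NEW=0, ERR=1975/16
(0,2): OLD=50177/256 → NEW=255, ERR=-15103/256
(0,3): OLD=336647/4096 → NEW=0, ERR=336647/4096
(0,4): OLD=10548529/65536 → NEW=255, ERR=-6163151/65536
(0,5): OLD=77444183/1048576 → NEW=0, ERR=77444183/1048576
(0,6): OLD=2941251169/16777216 → NEW=255, ERR=-1336938911/16777216
(1,0): OLD=46453/256 → NEW=255, ERR=-18827/256
(1,1): OLD=281395/2048 → NEW=255, ERR=-240845/2048
(1,2): OLD=7748911/65536 → NEW=0, ERR=7748911/65536
(1,3): OLD=60317635/262144 → NEW=255, ERR=-6529085/262144
(1,4): OLD=2058566825/16777216 → NEW=0, ERR=2058566825/16777216
(1,5): OLD=23614586873/134217728 → NEW=255, ERR=-10610933767/134217728
(1,6): OLD=142004284023/2147483648 → NEW=0, ERR=142004284023/2147483648
(2,0): OLD=3963873/32768 → NEW=0, ERR=3963873/32768
(2,1): OLD=216789691/1048576 → NEW=255, ERR=-50597189/1048576
(2,2): OLD=2396103921/16777216 → NEW=255, ERR=-1882086159/16777216
(2,3): OLD=12688100777/134217728 → NEW=0, ERR=12688100777/134217728
(2,4): OLD=236569309177/1073741824 → NEW=255, ERR=-37234855943/1073741824
(2,5): OLD=4954343813459/34359738368 → NEW=255, ERR=-3807389470381/34359738368
(2,6): OLD=43564868540277/549755813888 → NEW=0, ERR=43564868540277/549755813888
(3,0): OLD=3032564945/16777216 → NEW=255, ERR=-1245625135/16777216
(3,1): OLD=13685536381/134217728 → NEW=0, ERR=13685536381/134217728
(3,2): OLD=220398855367/1073741824 → NEW=255, ERR=-53405309753/1073741824
(3,3): OLD=606742387713/4294967296 → NEW=255, ERR=-488474272767/4294967296
(3,4): OLD=33280639850705/549755813888 → NEW=0, ERR=33280639850705/549755813888
(3,5): OLD=763271700727811/4398046511104 → NEW=255, ERR=-358230159603709/4398046511104
(3,6): OLD=6347462143364061/70368744177664 → NEW=0, ERR=6347462143364061/70368744177664
(4,0): OLD=248929641503/2147483648 → NEW=0, ERR=248929641503/2147483648
(4,1): OLD=8714030123283/34359738368 → NEW=255, ERR=-47703160557/34359738368
(4,2): OLD=83506657024253/549755813888 → NEW=255, ERR=-56681075517187/549755813888
(4,3): OLD=178532924638447/4398046511104 → NEW=0, ERR=178532924638447/4398046511104
(4,4): OLD=6308455360843677/35184372088832 → NEW=255, ERR=-2663559521808483/35184372088832
(4,5): OLD=137498047352186781/1125899906842624 → NEW=0, ERR=137498047352186781/1125899906842624
(4,6): OLD=4296908940611964251/18014398509481984 → NEW=255, ERR=-296762679305941669/18014398509481984
(5,0): OLD=105533168805097/549755813888 → NEW=255, ERR=-34654563736343/549755813888
(5,1): OLD=386592234758435/4398046511104 → NEW=0, ERR=386592234758435/4398046511104
(5,2): OLD=4565584858297317/35184372088832 → NEW=255, ERR=-4406430024354843/35184372088832
(5,3): OLD=31034190679207769/281474976710656 → NEW=0, ERR=31034190679207769/281474976710656
(5,4): OLD=4143578117999220147/18014398509481984 → NEW=255, ERR=-450093501918685773/18014398509481984
(5,5): OLD=18506134881098476931/144115188075855872 → NEW=255, ERR=-18243238078244770429/144115188075855872
(5,6): OLD=184703696566550143821/2305843009213693952 → NEW=0, ERR=184703696566550143821/2305843009213693952
(6,0): OLD=7725262246897617/70368744177664 → NEW=0, ERR=7725262246897617/70368744177664
(6,1): OLD=255665933529406853/1125899906842624 → NEW=255, ERR=-31438542715462267/1125899906842624
(6,2): OLD=2356525464822831343/18014398509481984 → NEW=255, ERR=-2237146155095074577/18014398509481984
(6,3): OLD=16661320461954282609/144115188075855872 → NEW=0, ERR=16661320461954282609/144115188075855872
(6,4): OLD=59931090278355614131/288230376151711744 → NEW=255, ERR=-13567655640330880589/288230376151711744
(6,5): OLD=3995742022185908706175/36893488147419103232 → NEW=0, ERR=3995742022185908706175/36893488147419103232
(6,6): OLD=108911718175639389424521/590295810358705651712 → NEW=255, ERR=-41613713465830551762039/590295810358705651712
Output grid:
  Row 0: #.#.#.#  (3 black, running=3)
  Row 1: ##.#.#.  (3 black, running=6)
  Row 2: .##.##.  (3 black, running=9)
  Row 3: #.##.#.  (3 black, running=12)
  Row 4: .##.#.#  (3 black, running=15)
  Row 5: #.#.##.  (3 black, running=18)
  Row 6: .##.#.#  (3 black, running=21)

Answer: 21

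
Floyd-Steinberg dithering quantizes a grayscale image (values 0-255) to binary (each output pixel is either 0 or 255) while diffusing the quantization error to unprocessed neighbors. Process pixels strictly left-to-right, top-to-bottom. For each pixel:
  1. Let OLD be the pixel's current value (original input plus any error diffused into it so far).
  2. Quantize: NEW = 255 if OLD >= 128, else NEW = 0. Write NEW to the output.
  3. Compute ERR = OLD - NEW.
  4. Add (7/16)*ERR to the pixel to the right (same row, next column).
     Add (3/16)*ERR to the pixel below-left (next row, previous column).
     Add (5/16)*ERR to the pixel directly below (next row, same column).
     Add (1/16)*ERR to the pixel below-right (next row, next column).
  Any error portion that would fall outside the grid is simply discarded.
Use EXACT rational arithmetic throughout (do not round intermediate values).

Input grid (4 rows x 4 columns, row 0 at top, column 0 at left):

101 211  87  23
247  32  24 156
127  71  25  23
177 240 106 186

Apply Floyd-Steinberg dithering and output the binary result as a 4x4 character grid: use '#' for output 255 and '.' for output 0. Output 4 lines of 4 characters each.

Answer: .#..
#..#
#...
####

Derivation:
(0,0): OLD=101 → NEW=0, ERR=101
(0,1): OLD=4083/16 → NEW=255, ERR=3/16
(0,2): OLD=22293/256 → NEW=0, ERR=22293/256
(0,3): OLD=250259/4096 → NEW=0, ERR=250259/4096
(1,0): OLD=71321/256 → NEW=255, ERR=6041/256
(1,1): OLD=133167/2048 → NEW=0, ERR=133167/2048
(1,2): OLD=5972187/65536 → NEW=0, ERR=5972187/65536
(1,3): OLD=231110893/1048576 → NEW=255, ERR=-36275987/1048576
(2,0): OLD=4802677/32768 → NEW=255, ERR=-3553163/32768
(2,1): OLD=65474391/1048576 → NEW=0, ERR=65474391/1048576
(2,2): OLD=164359955/2097152 → NEW=0, ERR=164359955/2097152
(2,3): OLD=1750621735/33554432 → NEW=0, ERR=1750621735/33554432
(3,0): OLD=2597484325/16777216 → NEW=255, ERR=-1680705755/16777216
(3,1): OLD=60022939899/268435456 → NEW=255, ERR=-8428101381/268435456
(3,2): OLD=560236560645/4294967296 → NEW=255, ERR=-534980099835/4294967296
(3,3): OLD=10493969072291/68719476736 → NEW=255, ERR=-7029497495389/68719476736
Row 0: .#..
Row 1: #..#
Row 2: #...
Row 3: ####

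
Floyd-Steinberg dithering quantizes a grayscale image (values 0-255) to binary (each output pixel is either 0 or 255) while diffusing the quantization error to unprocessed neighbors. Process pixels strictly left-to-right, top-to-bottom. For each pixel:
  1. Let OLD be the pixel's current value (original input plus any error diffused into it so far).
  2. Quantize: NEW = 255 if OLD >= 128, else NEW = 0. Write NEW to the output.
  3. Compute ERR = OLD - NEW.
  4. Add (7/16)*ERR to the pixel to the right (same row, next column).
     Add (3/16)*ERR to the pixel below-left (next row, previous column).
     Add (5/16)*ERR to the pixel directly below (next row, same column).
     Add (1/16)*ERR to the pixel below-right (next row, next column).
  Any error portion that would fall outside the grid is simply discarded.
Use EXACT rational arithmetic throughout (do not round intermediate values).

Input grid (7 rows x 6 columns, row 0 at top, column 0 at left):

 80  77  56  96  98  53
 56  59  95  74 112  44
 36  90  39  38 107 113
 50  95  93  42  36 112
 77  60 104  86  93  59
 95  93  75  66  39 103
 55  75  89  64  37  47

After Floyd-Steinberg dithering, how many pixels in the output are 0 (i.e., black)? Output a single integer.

Answer: 31

Derivation:
(0,0): OLD=80 → NEW=0, ERR=80
(0,1): OLD=112 → NEW=0, ERR=112
(0,2): OLD=105 → NEW=0, ERR=105
(0,3): OLD=2271/16 → NEW=255, ERR=-1809/16
(0,4): OLD=12425/256 → NEW=0, ERR=12425/256
(0,5): OLD=304063/4096 → NEW=0, ERR=304063/4096
(1,0): OLD=102 → NEW=0, ERR=102
(1,1): OLD=2613/16 → NEW=255, ERR=-1467/16
(1,2): OLD=147/2 → NEW=0, ERR=147/2
(1,3): OLD=354251/4096 → NEW=0, ERR=354251/4096
(1,4): OLD=5631437/32768 → NEW=255, ERR=-2724403/32768
(1,5): OLD=17750771/524288 → NEW=0, ERR=17750771/524288
(2,0): OLD=12975/256 → NEW=0, ERR=12975/256
(2,1): OLD=424665/4096 → NEW=0, ERR=424665/4096
(2,2): OLD=482565/4096 → NEW=0, ERR=482565/4096
(2,3): OLD=55351863/524288 → NEW=0, ERR=55351863/524288
(2,4): OLD=582844149/4194304 → NEW=255, ERR=-486703371/4194304
(2,5): OLD=4537685291/67108864 → NEW=0, ERR=4537685291/67108864
(3,0): OLD=5588795/65536 → NEW=0, ERR=5588795/65536
(3,1): OLD=199194205/1048576 → NEW=255, ERR=-68192675/1048576
(3,2): OLD=2141440981/16777216 → NEW=0, ERR=2141440981/16777216
(3,3): OLD=31256819887/268435456 → NEW=0, ERR=31256819887/268435456
(3,4): OLD=300463860493/4294967296 → NEW=0, ERR=300463860493/4294967296
(3,5): OLD=10753503459099/68719476736 → NEW=255, ERR=-6769963108581/68719476736
(4,0): OLD=1534371207/16777216 → NEW=0, ERR=1534371207/16777216
(4,1): OLD=456974473/4194304 → NEW=0, ERR=456974473/4194304
(4,2): OLD=899029576029/4294967296 → NEW=255, ERR=-196187084451/4294967296
(4,3): OLD=4243355735857/34359738368 → NEW=0, ERR=4243355735857/34359738368
(4,4): OLD=173390527089935/1099511627776 → NEW=255, ERR=-106984937992945/1099511627776
(4,5): OLD=-175633889730343/17592186044416 → NEW=0, ERR=-175633889730343/17592186044416
(5,0): OLD=38656918031/268435456 → NEW=255, ERR=-29794123249/268435456
(5,1): OLD=5197916609959/68719476736 → NEW=0, ERR=5197916609959/68719476736
(5,2): OLD=136101025777607/1099511627776 → NEW=0, ERR=136101025777607/1099511627776
(5,3): OLD=1210774834756767/8796093022208 → NEW=255, ERR=-1032228885906273/8796093022208
(5,4): OLD=-10386778882840083/281474976710656 → NEW=0, ERR=-10386778882840083/281474976710656
(5,5): OLD=349724454134659147/4503599627370496 → NEW=0, ERR=349724454134659147/4503599627370496
(6,0): OLD=37930411598837/1099511627776 → NEW=0, ERR=37930411598837/1099511627776
(6,1): OLD=285878313978087/2199023255552 → NEW=255, ERR=-274872616187673/2199023255552
(6,2): OLD=7841890909829561/140737488355328 → NEW=0, ERR=7841890909829561/140737488355328
(6,3): OLD=236541753094869061/4503599627370496 → NEW=0, ERR=236541753094869061/4503599627370496
(6,4): OLD=1002913278315044021/18014398509481984 → NEW=0, ERR=1002913278315044021/18014398509481984
(6,5): OLD=26896955861527177743/288230376151711744 → NEW=0, ERR=26896955861527177743/288230376151711744
Output grid:
  Row 0: ...#..  (5 black, running=5)
  Row 1: .#..#.  (4 black, running=9)
  Row 2: ....#.  (5 black, running=14)
  Row 3: .#...#  (4 black, running=18)
  Row 4: ..#.#.  (4 black, running=22)
  Row 5: #..#..  (4 black, running=26)
  Row 6: .#....  (5 black, running=31)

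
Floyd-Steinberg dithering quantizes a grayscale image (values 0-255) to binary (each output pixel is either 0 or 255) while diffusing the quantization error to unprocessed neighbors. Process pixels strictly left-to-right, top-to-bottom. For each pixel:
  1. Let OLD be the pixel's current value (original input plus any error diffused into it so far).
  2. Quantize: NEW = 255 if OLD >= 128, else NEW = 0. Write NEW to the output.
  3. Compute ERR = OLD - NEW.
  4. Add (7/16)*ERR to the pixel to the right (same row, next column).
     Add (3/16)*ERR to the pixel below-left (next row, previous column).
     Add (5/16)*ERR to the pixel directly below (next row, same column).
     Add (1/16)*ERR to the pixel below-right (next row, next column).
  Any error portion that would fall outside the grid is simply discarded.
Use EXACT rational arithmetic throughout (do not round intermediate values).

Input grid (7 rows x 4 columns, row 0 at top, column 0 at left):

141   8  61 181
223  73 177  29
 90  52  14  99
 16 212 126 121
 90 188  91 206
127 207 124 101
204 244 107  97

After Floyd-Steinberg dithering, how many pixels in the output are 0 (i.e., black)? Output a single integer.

(0,0): OLD=141 → NEW=255, ERR=-114
(0,1): OLD=-335/8 → NEW=0, ERR=-335/8
(0,2): OLD=5463/128 → NEW=0, ERR=5463/128
(0,3): OLD=408929/2048 → NEW=255, ERR=-113311/2048
(1,0): OLD=22979/128 → NEW=255, ERR=-9661/128
(1,1): OLD=28437/1024 → NEW=0, ERR=28437/1024
(1,2): OLD=6209401/32768 → NEW=255, ERR=-2146439/32768
(1,3): OLD=-7487073/524288 → NEW=0, ERR=-7487073/524288
(2,0): OLD=1173431/16384 → NEW=0, ERR=1173431/16384
(2,1): OLD=39328397/524288 → NEW=0, ERR=39328397/524288
(2,2): OLD=26640337/1048576 → NEW=0, ERR=26640337/1048576
(2,3): OLD=1703869965/16777216 → NEW=0, ERR=1703869965/16777216
(3,0): OLD=439951879/8388608 → NEW=0, ERR=439951879/8388608
(3,1): OLD=35920258009/134217728 → NEW=255, ERR=1694737369/134217728
(3,2): OLD=350456865703/2147483648 → NEW=255, ERR=-197151464537/2147483648
(3,3): OLD=3922504278545/34359738368 → NEW=0, ERR=3922504278545/34359738368
(4,0): OLD=233553890747/2147483648 → NEW=0, ERR=233553890747/2147483648
(4,1): OLD=3875630162673/17179869184 → NEW=255, ERR=-505236479247/17179869184
(4,2): OLD=39383716793489/549755813888 → NEW=0, ERR=39383716793489/549755813888
(4,3): OLD=2351010747491399/8796093022208 → NEW=255, ERR=108007026828359/8796093022208
(5,0): OLD=42735940374027/274877906944 → NEW=255, ERR=-27357925896693/274877906944
(5,1): OLD=1534883402775533/8796093022208 → NEW=255, ERR=-708120317887507/8796093022208
(5,2): OLD=490957614919933/4398046511104 → NEW=0, ERR=490957614919933/4398046511104
(5,3): OLD=22258067535604809/140737488355328 → NEW=255, ERR=-13629991995003831/140737488355328
(6,0): OLD=22208818527353511/140737488355328 → NEW=255, ERR=-13679241003255129/140737488355328
(6,1): OLD=430159515058620801/2251799813685248 → NEW=255, ERR=-144049437431117439/2251799813685248
(6,2): OLD=3268068296066965303/36028797018963968 → NEW=0, ERR=3268068296066965303/36028797018963968
(6,3): OLD=65368706073720022913/576460752303423488 → NEW=0, ERR=65368706073720022913/576460752303423488
Output grid:
  Row 0: #..#  (2 black, running=2)
  Row 1: #.#.  (2 black, running=4)
  Row 2: ....  (4 black, running=8)
  Row 3: .##.  (2 black, running=10)
  Row 4: .#.#  (2 black, running=12)
  Row 5: ##.#  (1 black, running=13)
  Row 6: ##..  (2 black, running=15)

Answer: 15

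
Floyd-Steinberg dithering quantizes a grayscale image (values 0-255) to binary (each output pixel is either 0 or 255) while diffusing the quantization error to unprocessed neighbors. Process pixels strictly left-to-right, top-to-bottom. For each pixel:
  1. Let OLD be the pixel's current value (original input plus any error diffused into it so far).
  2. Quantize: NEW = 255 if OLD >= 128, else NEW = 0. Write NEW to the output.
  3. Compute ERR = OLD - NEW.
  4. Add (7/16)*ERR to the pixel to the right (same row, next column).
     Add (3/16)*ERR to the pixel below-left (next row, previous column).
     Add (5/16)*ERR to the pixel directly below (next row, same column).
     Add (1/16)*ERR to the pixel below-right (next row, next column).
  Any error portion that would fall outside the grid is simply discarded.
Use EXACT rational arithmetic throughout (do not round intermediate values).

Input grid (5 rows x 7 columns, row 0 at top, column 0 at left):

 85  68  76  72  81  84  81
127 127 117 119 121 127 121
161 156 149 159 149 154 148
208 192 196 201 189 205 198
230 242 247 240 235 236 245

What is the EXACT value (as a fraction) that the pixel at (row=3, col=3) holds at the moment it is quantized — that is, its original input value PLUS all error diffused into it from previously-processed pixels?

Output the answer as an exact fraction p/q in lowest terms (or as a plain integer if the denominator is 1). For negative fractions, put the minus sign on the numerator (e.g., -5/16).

Answer: 716783125285/4294967296

Derivation:
(0,0): OLD=85 → NEW=0, ERR=85
(0,1): OLD=1683/16 → NEW=0, ERR=1683/16
(0,2): OLD=31237/256 → NEW=0, ERR=31237/256
(0,3): OLD=513571/4096 → NEW=0, ERR=513571/4096
(0,4): OLD=8903413/65536 → NEW=255, ERR=-7808267/65536
(0,5): OLD=33422515/1048576 → NEW=0, ERR=33422515/1048576
(0,6): OLD=1592912101/16777216 → NEW=0, ERR=1592912101/16777216
(1,0): OLD=44361/256 → NEW=255, ERR=-20919/256
(1,1): OLD=311935/2048 → NEW=255, ERR=-210305/2048
(1,2): OLD=9193963/65536 → NEW=255, ERR=-7517717/65536
(1,3): OLD=24453519/262144 → NEW=0, ERR=24453519/262144
(1,4): OLD=2321822029/16777216 → NEW=255, ERR=-1956368051/16777216
(1,5): OLD=12925173853/134217728 → NEW=0, ERR=12925173853/134217728
(1,6): OLD=418316304339/2147483648 → NEW=255, ERR=-129292025901/2147483648
(2,0): OLD=3807973/32768 → NEW=0, ERR=3807973/32768
(2,1): OLD=155332263/1048576 → NEW=255, ERR=-112054617/1048576
(2,2): OLD=1299771573/16777216 → NEW=0, ERR=1299771573/16777216
(2,3): OLD=25905562445/134217728 → NEW=255, ERR=-8319958195/134217728
(2,4): OLD=117388178717/1073741824 → NEW=0, ERR=117388178717/1073741824
(2,5): OLD=7330556930719/34359738368 → NEW=255, ERR=-1431176353121/34359738368
(2,6): OLD=64311108417865/549755813888 → NEW=0, ERR=64311108417865/549755813888
(3,0): OLD=3762772757/16777216 → NEW=255, ERR=-515417323/16777216
(3,1): OLD=22408156913/134217728 → NEW=255, ERR=-11817363727/134217728
(3,2): OLD=175436623139/1073741824 → NEW=255, ERR=-98367541981/1073741824
(3,3): OLD=716783125285/4294967296 → NEW=255, ERR=-378433535195/4294967296
Target (3,3): original=201, with diffused error = 716783125285/4294967296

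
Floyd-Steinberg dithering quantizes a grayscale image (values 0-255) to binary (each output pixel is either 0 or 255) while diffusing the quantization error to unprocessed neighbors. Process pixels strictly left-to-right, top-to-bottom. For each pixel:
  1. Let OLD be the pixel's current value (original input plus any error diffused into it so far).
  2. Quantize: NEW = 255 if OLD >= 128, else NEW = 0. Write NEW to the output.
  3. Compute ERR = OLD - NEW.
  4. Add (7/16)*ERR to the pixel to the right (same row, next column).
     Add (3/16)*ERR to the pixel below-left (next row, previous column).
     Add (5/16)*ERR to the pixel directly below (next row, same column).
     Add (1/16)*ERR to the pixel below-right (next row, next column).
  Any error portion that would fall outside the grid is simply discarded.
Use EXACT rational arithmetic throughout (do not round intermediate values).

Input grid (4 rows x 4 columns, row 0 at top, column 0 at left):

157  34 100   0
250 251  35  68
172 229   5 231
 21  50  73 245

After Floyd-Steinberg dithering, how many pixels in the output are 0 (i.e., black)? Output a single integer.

(0,0): OLD=157 → NEW=255, ERR=-98
(0,1): OLD=-71/8 → NEW=0, ERR=-71/8
(0,2): OLD=12303/128 → NEW=0, ERR=12303/128
(0,3): OLD=86121/2048 → NEW=0, ERR=86121/2048
(1,0): OLD=27867/128 → NEW=255, ERR=-4773/128
(1,1): OLD=249661/1024 → NEW=255, ERR=-11459/1024
(1,2): OLD=2210881/32768 → NEW=0, ERR=2210881/32768
(1,3): OLD=61166999/524288 → NEW=0, ERR=61166999/524288
(2,0): OLD=2592751/16384 → NEW=255, ERR=-1585169/16384
(2,1): OLD=101446901/524288 → NEW=255, ERR=-32246539/524288
(2,2): OLD=21340217/1048576 → NEW=0, ERR=21340217/1048576
(2,3): OLD=4707336597/16777216 → NEW=255, ERR=429146517/16777216
(3,0): OLD=-174205889/8388608 → NEW=0, ERR=-174205889/8388608
(3,1): OLD=2612280737/134217728 → NEW=0, ERR=2612280737/134217728
(3,2): OLD=190754412767/2147483648 → NEW=0, ERR=190754412767/2147483648
(3,3): OLD=10071775324825/34359738368 → NEW=255, ERR=1310042040985/34359738368
Output grid:
  Row 0: #...  (3 black, running=3)
  Row 1: ##..  (2 black, running=5)
  Row 2: ##.#  (1 black, running=6)
  Row 3: ...#  (3 black, running=9)

Answer: 9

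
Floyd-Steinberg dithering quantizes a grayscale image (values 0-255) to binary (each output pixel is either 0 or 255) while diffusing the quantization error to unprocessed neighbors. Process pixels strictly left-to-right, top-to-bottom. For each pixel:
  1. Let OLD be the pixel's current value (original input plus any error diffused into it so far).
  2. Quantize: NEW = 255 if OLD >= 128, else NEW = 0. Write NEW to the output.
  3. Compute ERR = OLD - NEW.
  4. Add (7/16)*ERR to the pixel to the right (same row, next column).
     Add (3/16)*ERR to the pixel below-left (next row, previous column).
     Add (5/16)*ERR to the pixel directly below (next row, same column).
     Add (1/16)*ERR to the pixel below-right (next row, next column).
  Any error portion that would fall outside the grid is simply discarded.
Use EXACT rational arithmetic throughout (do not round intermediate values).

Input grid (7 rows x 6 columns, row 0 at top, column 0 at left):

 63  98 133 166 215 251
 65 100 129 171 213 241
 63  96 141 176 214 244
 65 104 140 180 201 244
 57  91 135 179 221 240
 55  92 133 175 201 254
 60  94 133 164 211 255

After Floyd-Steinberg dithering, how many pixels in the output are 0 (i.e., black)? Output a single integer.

(0,0): OLD=63 → NEW=0, ERR=63
(0,1): OLD=2009/16 → NEW=0, ERR=2009/16
(0,2): OLD=48111/256 → NEW=255, ERR=-17169/256
(0,3): OLD=559753/4096 → NEW=255, ERR=-484727/4096
(0,4): OLD=10697151/65536 → NEW=255, ERR=-6014529/65536
(0,5): OLD=221090873/1048576 → NEW=255, ERR=-46296007/1048576
(1,0): OLD=27707/256 → NEW=0, ERR=27707/256
(1,1): OLD=364445/2048 → NEW=255, ERR=-157795/2048
(1,2): OLD=3931617/65536 → NEW=0, ERR=3931617/65536
(1,3): OLD=36402701/262144 → NEW=255, ERR=-30444019/262144
(1,4): OLD=1976974023/16777216 → NEW=0, ERR=1976974023/16777216
(1,5): OLD=73288363073/268435456 → NEW=255, ERR=4837321793/268435456
(2,0): OLD=2699279/32768 → NEW=0, ERR=2699279/32768
(2,1): OLD=132093845/1048576 → NEW=0, ERR=132093845/1048576
(2,2): OLD=3158654463/16777216 → NEW=255, ERR=-1119535617/16777216
(2,3): OLD=18301610439/134217728 → NEW=255, ERR=-15923910201/134217728
(2,4): OLD=837683470293/4294967296 → NEW=255, ERR=-257533190187/4294967296
(2,5): OLD=15857911085603/68719476736 → NEW=255, ERR=-1665555482077/68719476736
(3,0): OLD=1918685215/16777216 → NEW=0, ERR=1918685215/16777216
(3,1): OLD=24969507763/134217728 → NEW=255, ERR=-9256012877/134217728
(3,2): OLD=80105238729/1073741824 → NEW=0, ERR=80105238729/1073741824
(3,3): OLD=11005426176219/68719476736 → NEW=255, ERR=-6518040391461/68719476736
(3,4): OLD=70811595379323/549755813888 → NEW=255, ERR=-69376137162117/549755813888
(3,5): OLD=1561027269656917/8796093022208 → NEW=255, ERR=-681976451006123/8796093022208
(4,0): OLD=171385937905/2147483648 → NEW=0, ERR=171385937905/2147483648
(4,1): OLD=4312179866557/34359738368 → NEW=0, ERR=4312179866557/34359738368
(4,2): OLD=210145064507431/1099511627776 → NEW=255, ERR=-70230400575449/1099511627776
(4,3): OLD=1801716208091235/17592186044416 → NEW=0, ERR=1801716208091235/17592186044416
(4,4): OLD=57957324317504147/281474976710656 → NEW=255, ERR=-13818794743713133/281474976710656
(4,5): OLD=839495532974943525/4503599627370496 → NEW=255, ERR=-308922372004532955/4503599627370496
(5,0): OLD=56883984395911/549755813888 → NEW=0, ERR=56883984395911/549755813888
(5,1): OLD=2981864074759159/17592186044416 → NEW=255, ERR=-1504143366566921/17592186044416
(5,2): OLD=14450860503231885/140737488355328 → NEW=0, ERR=14450860503231885/140737488355328
(5,3): OLD=1075143911703927647/4503599627370496 → NEW=255, ERR=-73273993275548833/4503599627370496
(5,4): OLD=1549953387806922495/9007199254740992 → NEW=255, ERR=-746882422152030465/9007199254740992
(5,5): OLD=27845655664359028427/144115188075855872 → NEW=255, ERR=-8903717294984218933/144115188075855872
(6,0): OLD=21477506006284357/281474976710656 → NEW=0, ERR=21477506006284357/281474976710656
(6,1): OLD=569179200721561185/4503599627370496 → NEW=0, ERR=569179200721561185/4503599627370496
(6,2): OLD=3818792352736166777/18014398509481984 → NEW=255, ERR=-774879267181739143/18014398509481984
(6,3): OLD=37748562564599073845/288230376151711744 → NEW=255, ERR=-35750183354087420875/288230376151711744
(6,4): OLD=545201439525701588309/4611686018427387904 → NEW=0, ERR=545201439525701588309/4611686018427387904
(6,5): OLD=20825090464524339139123/73786976294838206464 → NEW=255, ERR=2009411509340596490803/73786976294838206464
Output grid:
  Row 0: ..####  (2 black, running=2)
  Row 1: .#.#.#  (3 black, running=5)
  Row 2: ..####  (2 black, running=7)
  Row 3: .#.###  (2 black, running=9)
  Row 4: ..#.##  (3 black, running=12)
  Row 5: .#.###  (2 black, running=14)
  Row 6: ..##.#  (3 black, running=17)

Answer: 17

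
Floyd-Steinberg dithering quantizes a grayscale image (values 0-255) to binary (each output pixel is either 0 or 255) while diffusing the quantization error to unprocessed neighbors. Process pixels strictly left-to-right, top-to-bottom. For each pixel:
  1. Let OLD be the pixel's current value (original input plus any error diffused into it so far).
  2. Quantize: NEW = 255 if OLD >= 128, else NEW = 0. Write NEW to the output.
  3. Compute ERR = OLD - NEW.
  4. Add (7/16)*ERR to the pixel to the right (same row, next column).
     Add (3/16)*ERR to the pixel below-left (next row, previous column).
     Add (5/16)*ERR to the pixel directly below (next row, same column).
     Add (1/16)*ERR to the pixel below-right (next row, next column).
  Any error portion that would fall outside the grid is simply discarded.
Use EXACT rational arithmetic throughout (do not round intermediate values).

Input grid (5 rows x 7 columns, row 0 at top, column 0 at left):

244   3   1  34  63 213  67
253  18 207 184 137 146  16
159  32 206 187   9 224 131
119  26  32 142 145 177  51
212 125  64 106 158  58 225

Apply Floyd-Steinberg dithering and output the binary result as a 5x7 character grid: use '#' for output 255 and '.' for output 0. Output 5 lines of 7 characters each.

(0,0): OLD=244 → NEW=255, ERR=-11
(0,1): OLD=-29/16 → NEW=0, ERR=-29/16
(0,2): OLD=53/256 → NEW=0, ERR=53/256
(0,3): OLD=139635/4096 → NEW=0, ERR=139635/4096
(0,4): OLD=5106213/65536 → NEW=0, ERR=5106213/65536
(0,5): OLD=259090179/1048576 → NEW=255, ERR=-8296701/1048576
(0,6): OLD=1065996565/16777216 → NEW=0, ERR=1065996565/16777216
(1,0): OLD=63801/256 → NEW=255, ERR=-1479/256
(1,1): OLD=29199/2048 → NEW=0, ERR=29199/2048
(1,2): OLD=14390459/65536 → NEW=255, ERR=-2321221/65536
(1,3): OLD=50798111/262144 → NEW=255, ERR=-16048609/262144
(1,4): OLD=2268471037/16777216 → NEW=255, ERR=-2009719043/16777216
(1,5): OLD=14482493709/134217728 → NEW=0, ERR=14482493709/134217728
(1,6): OLD=177315079203/2147483648 → NEW=0, ERR=177315079203/2147483648
(2,0): OLD=5238549/32768 → NEW=255, ERR=-3117291/32768
(2,1): OLD=-12758089/1048576 → NEW=0, ERR=-12758089/1048576
(2,2): OLD=3003468773/16777216 → NEW=255, ERR=-1274721307/16777216
(2,3): OLD=14757718269/134217728 → NEW=0, ERR=14757718269/134217728
(2,4): OLD=38736606157/1073741824 → NEW=0, ERR=38736606157/1073741824
(2,5): OLD=9672194577455/34359738368 → NEW=255, ERR=910461293615/34359738368
(2,6): OLD=96283965400377/549755813888 → NEW=255, ERR=-43903767141063/549755813888
(3,0): OLD=1459447877/16777216 → NEW=0, ERR=1459447877/16777216
(3,1): OLD=5377296481/134217728 → NEW=0, ERR=5377296481/134217728
(3,2): OLD=49005909619/1073741824 → NEW=0, ERR=49005909619/1073741824
(3,3): OLD=851879794261/4294967296 → NEW=255, ERR=-243336866219/4294967296
(3,4): OLD=78794945248325/549755813888 → NEW=255, ERR=-61392787293115/549755813888
(3,5): OLD=544058849148703/4398046511104 → NEW=0, ERR=544058849148703/4398046511104
(3,6): OLD=5757606257041985/70368744177664 → NEW=0, ERR=5757606257041985/70368744177664
(4,0): OLD=529776337899/2147483648 → NEW=255, ERR=-17831992341/2147483648
(4,1): OLD=5081171854063/34359738368 → NEW=255, ERR=-3680561429777/34359738368
(4,2): OLD=12797890729313/549755813888 → NEW=0, ERR=12797890729313/549755813888
(4,3): OLD=353574082462331/4398046511104 → NEW=0, ERR=353574082462331/4398046511104
(4,4): OLD=6260284131010241/35184372088832 → NEW=255, ERR=-2711730751641919/35184372088832
(4,5): OLD=80277214003388801/1125899906842624 → NEW=0, ERR=80277214003388801/1125899906842624
(4,6): OLD=5215067728602594775/18014398509481984 → NEW=255, ERR=621396108684688855/18014398509481984
Row 0: #....#.
Row 1: #.###..
Row 2: #.#..##
Row 3: ...##..
Row 4: ##..#.#

Answer: #....#.
#.###..
#.#..##
...##..
##..#.#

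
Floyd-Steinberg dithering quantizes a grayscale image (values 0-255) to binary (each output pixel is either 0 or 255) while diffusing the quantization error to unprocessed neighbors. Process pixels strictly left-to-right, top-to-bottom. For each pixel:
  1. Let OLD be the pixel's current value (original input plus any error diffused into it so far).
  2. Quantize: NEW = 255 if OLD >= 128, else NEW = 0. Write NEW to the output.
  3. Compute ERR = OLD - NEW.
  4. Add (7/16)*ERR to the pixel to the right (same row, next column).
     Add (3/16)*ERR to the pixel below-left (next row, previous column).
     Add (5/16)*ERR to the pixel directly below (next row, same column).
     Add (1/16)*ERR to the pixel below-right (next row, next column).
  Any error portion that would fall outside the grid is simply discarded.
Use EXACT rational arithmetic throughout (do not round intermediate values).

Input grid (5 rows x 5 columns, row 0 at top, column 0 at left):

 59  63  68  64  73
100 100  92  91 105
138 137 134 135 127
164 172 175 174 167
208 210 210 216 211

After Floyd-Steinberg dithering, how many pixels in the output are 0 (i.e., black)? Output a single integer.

Answer: 11

Derivation:
(0,0): OLD=59 → NEW=0, ERR=59
(0,1): OLD=1421/16 → NEW=0, ERR=1421/16
(0,2): OLD=27355/256 → NEW=0, ERR=27355/256
(0,3): OLD=453629/4096 → NEW=0, ERR=453629/4096
(0,4): OLD=7959531/65536 → NEW=0, ERR=7959531/65536
(1,0): OLD=34583/256 → NEW=255, ERR=-30697/256
(1,1): OLD=202785/2048 → NEW=0, ERR=202785/2048
(1,2): OLD=12781365/65536 → NEW=255, ERR=-3930315/65536
(1,3): OLD=33770001/262144 → NEW=255, ERR=-33076719/262144
(1,4): OLD=397087763/4194304 → NEW=0, ERR=397087763/4194304
(2,0): OLD=3902459/32768 → NEW=0, ERR=3902459/32768
(2,1): OLD=211085561/1048576 → NEW=255, ERR=-56301319/1048576
(2,2): OLD=1246517803/16777216 → NEW=0, ERR=1246517803/16777216
(2,3): OLD=38138753617/268435456 → NEW=255, ERR=-30312287663/268435456
(2,4): OLD=426472356855/4294967296 → NEW=0, ERR=426472356855/4294967296
(3,0): OLD=3206952907/16777216 → NEW=255, ERR=-1071237173/16777216
(3,1): OLD=19952872559/134217728 → NEW=255, ERR=-14272648081/134217728
(3,2): OLD=546173627253/4294967296 → NEW=0, ERR=546173627253/4294967296
(3,3): OLD=1869243369741/8589934592 → NEW=255, ERR=-321189951219/8589934592
(3,4): OLD=23998705934625/137438953472 → NEW=255, ERR=-11048227200735/137438953472
(4,0): OLD=361009167621/2147483648 → NEW=255, ERR=-186599162619/2147483648
(4,1): OLD=10899362310405/68719476736 → NEW=255, ERR=-6624104257275/68719476736
(4,2): OLD=213206447565547/1099511627776 → NEW=255, ERR=-67169017517333/1099511627776
(4,3): OLD=2998830489951493/17592186044416 → NEW=255, ERR=-1487176951374587/17592186044416
(4,4): OLD=41252318997759395/281474976710656 → NEW=255, ERR=-30523800063457885/281474976710656
Output grid:
  Row 0: .....  (5 black, running=5)
  Row 1: #.##.  (2 black, running=7)
  Row 2: .#.#.  (3 black, running=10)
  Row 3: ##.##  (1 black, running=11)
  Row 4: #####  (0 black, running=11)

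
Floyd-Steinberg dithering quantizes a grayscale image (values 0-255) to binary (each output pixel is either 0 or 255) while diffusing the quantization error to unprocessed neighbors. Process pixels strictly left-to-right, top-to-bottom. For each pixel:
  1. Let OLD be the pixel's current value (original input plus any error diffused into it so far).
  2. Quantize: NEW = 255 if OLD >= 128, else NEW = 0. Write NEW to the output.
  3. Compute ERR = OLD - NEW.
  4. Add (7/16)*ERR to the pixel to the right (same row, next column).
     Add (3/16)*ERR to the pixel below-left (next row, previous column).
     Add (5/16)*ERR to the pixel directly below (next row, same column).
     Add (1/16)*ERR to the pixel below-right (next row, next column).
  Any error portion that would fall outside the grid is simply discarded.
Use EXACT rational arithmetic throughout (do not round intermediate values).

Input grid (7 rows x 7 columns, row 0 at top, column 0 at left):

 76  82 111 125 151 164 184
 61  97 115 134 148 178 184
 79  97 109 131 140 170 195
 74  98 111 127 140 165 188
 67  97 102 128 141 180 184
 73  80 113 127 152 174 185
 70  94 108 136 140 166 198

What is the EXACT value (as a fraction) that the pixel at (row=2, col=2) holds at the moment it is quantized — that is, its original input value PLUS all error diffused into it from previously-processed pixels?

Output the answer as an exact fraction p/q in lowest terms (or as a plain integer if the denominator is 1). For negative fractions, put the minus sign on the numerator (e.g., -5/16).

Answer: 233661995/4194304

Derivation:
(0,0): OLD=76 → NEW=0, ERR=76
(0,1): OLD=461/4 → NEW=0, ERR=461/4
(0,2): OLD=10331/64 → NEW=255, ERR=-5989/64
(0,3): OLD=86077/1024 → NEW=0, ERR=86077/1024
(0,4): OLD=3076523/16384 → NEW=255, ERR=-1101397/16384
(0,5): OLD=35281837/262144 → NEW=255, ERR=-31564883/262144
(0,6): OLD=550797755/4194304 → NEW=255, ERR=-518749765/4194304
(1,0): OLD=6807/64 → NEW=0, ERR=6807/64
(1,1): OLD=85377/512 → NEW=255, ERR=-45183/512
(1,2): OLD=1148725/16384 → NEW=0, ERR=1148725/16384
(1,3): OLD=11304289/65536 → NEW=255, ERR=-5407391/65536
(1,4): OLD=308579347/4194304 → NEW=0, ERR=308579347/4194304
(1,5): OLD=4871017827/33554432 → NEW=255, ERR=-3685362333/33554432
(1,6): OLD=48196415853/536870912 → NEW=0, ERR=48196415853/536870912
(2,0): OLD=783899/8192 → NEW=0, ERR=783899/8192
(2,1): OLD=34362041/262144 → NEW=255, ERR=-32484679/262144
(2,2): OLD=233661995/4194304 → NEW=0, ERR=233661995/4194304
Target (2,2): original=109, with diffused error = 233661995/4194304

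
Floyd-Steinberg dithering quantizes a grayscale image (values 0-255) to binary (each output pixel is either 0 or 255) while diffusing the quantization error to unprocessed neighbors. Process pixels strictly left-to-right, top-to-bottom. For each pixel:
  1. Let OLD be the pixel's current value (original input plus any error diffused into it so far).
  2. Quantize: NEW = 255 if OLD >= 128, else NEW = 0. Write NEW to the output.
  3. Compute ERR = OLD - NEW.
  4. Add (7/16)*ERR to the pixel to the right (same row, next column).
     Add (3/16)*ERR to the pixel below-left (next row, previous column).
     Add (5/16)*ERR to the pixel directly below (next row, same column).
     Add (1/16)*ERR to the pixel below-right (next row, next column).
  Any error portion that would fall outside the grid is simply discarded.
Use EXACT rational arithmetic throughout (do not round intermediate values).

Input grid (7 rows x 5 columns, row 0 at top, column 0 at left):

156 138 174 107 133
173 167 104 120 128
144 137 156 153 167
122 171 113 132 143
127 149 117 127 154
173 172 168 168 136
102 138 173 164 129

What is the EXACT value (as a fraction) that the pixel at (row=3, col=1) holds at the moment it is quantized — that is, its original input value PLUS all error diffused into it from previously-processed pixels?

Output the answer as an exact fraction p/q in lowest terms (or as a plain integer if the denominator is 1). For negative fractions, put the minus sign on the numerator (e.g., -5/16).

(0,0): OLD=156 → NEW=255, ERR=-99
(0,1): OLD=1515/16 → NEW=0, ERR=1515/16
(0,2): OLD=55149/256 → NEW=255, ERR=-10131/256
(0,3): OLD=367355/4096 → NEW=0, ERR=367355/4096
(0,4): OLD=11287773/65536 → NEW=255, ERR=-5423907/65536
(1,0): OLD=40913/256 → NEW=255, ERR=-24367/256
(1,1): OLD=289463/2048 → NEW=255, ERR=-232777/2048
(1,2): OLD=4236291/65536 → NEW=0, ERR=4236291/65536
(1,3): OLD=41501575/262144 → NEW=255, ERR=-25345145/262144
(1,4): OLD=274487477/4194304 → NEW=0, ERR=274487477/4194304
(2,0): OLD=3045581/32768 → NEW=0, ERR=3045581/32768
(2,1): OLD=155519647/1048576 → NEW=255, ERR=-111867233/1048576
(2,2): OLD=1749754781/16777216 → NEW=0, ERR=1749754781/16777216
(2,3): OLD=49586802055/268435456 → NEW=255, ERR=-18864239225/268435456
(2,4): OLD=647092428017/4294967296 → NEW=255, ERR=-448124232463/4294967296
(3,0): OLD=2198511613/16777216 → NEW=255, ERR=-2079678467/16777216
(3,1): OLD=14601968441/134217728 → NEW=0, ERR=14601968441/134217728
Target (3,1): original=171, with diffused error = 14601968441/134217728

Answer: 14601968441/134217728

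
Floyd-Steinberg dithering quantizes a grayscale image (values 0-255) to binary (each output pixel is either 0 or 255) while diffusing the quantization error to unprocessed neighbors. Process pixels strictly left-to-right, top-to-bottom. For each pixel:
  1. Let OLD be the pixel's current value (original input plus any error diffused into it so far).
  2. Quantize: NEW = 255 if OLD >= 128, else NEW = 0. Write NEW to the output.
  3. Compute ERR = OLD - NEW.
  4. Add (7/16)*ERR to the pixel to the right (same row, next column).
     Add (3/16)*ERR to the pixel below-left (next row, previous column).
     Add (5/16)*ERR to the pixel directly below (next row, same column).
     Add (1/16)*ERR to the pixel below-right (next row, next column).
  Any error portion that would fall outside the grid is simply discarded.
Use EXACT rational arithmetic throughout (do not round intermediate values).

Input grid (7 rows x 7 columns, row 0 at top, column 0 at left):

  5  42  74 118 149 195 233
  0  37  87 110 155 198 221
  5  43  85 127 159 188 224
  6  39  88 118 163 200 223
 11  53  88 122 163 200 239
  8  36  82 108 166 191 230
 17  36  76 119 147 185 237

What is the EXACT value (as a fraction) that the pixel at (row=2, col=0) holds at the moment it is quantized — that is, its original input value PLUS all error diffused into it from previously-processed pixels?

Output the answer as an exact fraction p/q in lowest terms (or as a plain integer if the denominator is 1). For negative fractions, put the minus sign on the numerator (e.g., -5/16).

Answer: 712757/32768

Derivation:
(0,0): OLD=5 → NEW=0, ERR=5
(0,1): OLD=707/16 → NEW=0, ERR=707/16
(0,2): OLD=23893/256 → NEW=0, ERR=23893/256
(0,3): OLD=650579/4096 → NEW=255, ERR=-393901/4096
(0,4): OLD=7007557/65536 → NEW=0, ERR=7007557/65536
(0,5): OLD=253525219/1048576 → NEW=255, ERR=-13861661/1048576
(0,6): OLD=3812059701/16777216 → NEW=255, ERR=-466130379/16777216
(1,0): OLD=2521/256 → NEW=0, ERR=2521/256
(1,1): OLD=149359/2048 → NEW=0, ERR=149359/2048
(1,2): OLD=8703387/65536 → NEW=255, ERR=-8008293/65536
(1,3): OLD=13728127/262144 → NEW=0, ERR=13728127/262144
(1,4): OLD=3403036957/16777216 → NEW=255, ERR=-875153123/16777216
(1,5): OLD=23155379501/134217728 → NEW=255, ERR=-11070141139/134217728
(1,6): OLD=376683390467/2147483648 → NEW=255, ERR=-170924939773/2147483648
(2,0): OLD=712757/32768 → NEW=0, ERR=712757/32768
Target (2,0): original=5, with diffused error = 712757/32768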